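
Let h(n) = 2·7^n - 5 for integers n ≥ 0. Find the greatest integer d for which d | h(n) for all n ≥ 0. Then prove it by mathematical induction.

Computing the first values: h(0) = -3 and h(1) = 9; gcd(-3, 9) = 3, so d ≤ 3.
We prove 3 | 2·7^n - 5 for all n ≥ 0 by induction on n.
When n = 0: h(0) = -3 = 3·(-1), so 3 | h(0).
For the inductive step, assume it holds for an arbitrary r ≥ 0, i.e. 3 | h(r). Then
h(r+1) = 2·7^(r+1) - 5 = 7·(2·7^r - 5) + 30 = 7·h(r) + 30. The first term is divisible by 3 by the inductive hypothesis, and 30 is divisible by 3. Hence 3 | h(r+1).
This completes the induction.
Therefore the largest such d is 3.

d = 3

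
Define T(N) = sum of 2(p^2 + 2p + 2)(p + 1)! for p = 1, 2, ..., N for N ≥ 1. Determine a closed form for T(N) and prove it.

T(N) = (2N + 2)(N + 2)! - 4

We claim T(N) = (2N + 2)(N + 2)! - 4 for all N ≥ 1.
Base step (N = 1): T(1) = 20, and the closed form gives 20. They agree.
Inductive step: suppose the statement holds for some p ≥ 1, so T(p) = (2p + 2)(p + 2)! - 4.
Then T(p+1) = T(p) + (2(p^2 + 4p + 5)(p + 2)!) = ((2p + 2)(p + 2)! - 4) + (2(p^2 + 4p + 5)(p + 2)!).
Simplifying, T(p+1) = (2(p+1) + 2)((p+1) + 2)! - 4,
which is the closed form with N = p+1.
This completes the induction.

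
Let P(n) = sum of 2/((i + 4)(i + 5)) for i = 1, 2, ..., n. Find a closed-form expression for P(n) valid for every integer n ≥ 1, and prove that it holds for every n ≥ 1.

P(n) = 2n/(5(n + 5))

We claim P(n) = 2n/(5(n + 5)) for all n ≥ 1.
Base case (n = 1): P(1) = 1/15, and the closed form gives 1/15. They agree.
For the inductive step, assume it holds for an arbitrary i ≥ 1, so P(i) = 2i/(5(i + 5)).
Then P(i+1) = P(i) + (2/((i + 5)(i + 6))) = (2i/(5(i + 5))) + (2/((i + 5)(i + 6))).
Simplifying, P(i+1) = 2(i + 1)/(5(i + 6)) = 2(i+1)/(5((i+1) + 5)),
which is the closed form with n = i+1.
This completes the induction.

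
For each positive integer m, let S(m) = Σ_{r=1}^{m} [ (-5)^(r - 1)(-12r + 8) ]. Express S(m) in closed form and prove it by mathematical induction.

S(m) = (-5)^m(2m - 1) + 1

We claim S(m) = (-5)^m(2m - 1) + 1 for all m ≥ 1.
For the base case m = 1: S(1) = -4, and the closed form gives -4. They agree.
Inductive step: suppose the statement holds for some r ≥ 1, so S(r) = (-5)^r(2r - 1) + 1.
Then S(r+1) = S(r) + ((-5)^r(-12r - 4)) = ((-5)^r(2r - 1) + 1) + ((-5)^r(-12r - 4)).
Simplifying, S(r+1) = -10(-5)^r·r - 5(-5)^r + 1 = (-5)^(r+1)(2(r+1) - 1) + 1,
which is the closed form with m = r+1.
By induction, the statement is established for all m ≥ 1.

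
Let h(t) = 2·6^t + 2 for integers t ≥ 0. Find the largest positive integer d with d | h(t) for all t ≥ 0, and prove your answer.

Computing the first values: h(0) = 4 and h(1) = 14; gcd(4, 14) = 2, so d ≤ 2.
We prove 2 | 2·6^t + 2 for all t ≥ 0 by induction on t.
When t = 0: h(0) = 4 = 2·(2), so 2 | h(0).
Inductive step: assume the claim holds for t = k, i.e. 2 | h(k). Then
h(k+1) = 2·6^(k+1) + 2 = 6·(2·6^k + 2) - 10 = 6·h(k) - 10. The first term is divisible by 2 by the inductive hypothesis, and -10 is divisible by 2. Hence 2 | h(k+1).
By induction, the statement is established for all t ≥ 0.
Therefore the largest such d is 2.

d = 2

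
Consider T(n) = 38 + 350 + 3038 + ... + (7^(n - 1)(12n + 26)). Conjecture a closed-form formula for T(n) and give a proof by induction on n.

We claim T(n) = 2·7^n(n + 2) - 4 for all n ≥ 1.
Base step (n = 1): T(1) = 38, and the closed form gives 38. They agree.
Inductive step: suppose the statement holds for some r ≥ 1, so T(r) = 2·7^r(r + 2) - 4.
Then T(r+1) = T(r) + (7^r(12r + 38)) = (2·7^r(r + 2) - 4) + (7^r(12r + 38)).
Simplifying, T(r+1) = 14·7^r·r + 42·7^r - 4 = 2·7^(r+1)((r+1) + 2) - 4,
which is the closed form with n = r+1.
This completes the induction.

T(n) = 2·7^n(n + 2) - 4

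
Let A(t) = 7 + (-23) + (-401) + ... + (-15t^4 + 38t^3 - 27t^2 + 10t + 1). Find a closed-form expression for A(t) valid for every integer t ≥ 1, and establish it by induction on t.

We claim A(t) = -t(3t^4 - 2t^3 - 5t^2 - t - 2) for all t ≥ 1.
For the base case t = 1: A(1) = 7, and the closed form gives 7. They agree.
Inductive step: suppose the statement holds for some i ≥ 1, so A(i) = i(-3i^4 + 2i^3 + 5i^2 + i + 2).
Then A(i+1) = A(i) + (-15i^4 - 22i^3 - 3i^2 + 10i + 7) = (i(-3i^4 + 2i^3 + 5i^2 + i + 2)) + (-15i^4 - 22i^3 - 3i^2 + 10i + 7).
Simplifying, A(i+1) = -(i + 1)(3i^4 + 10i^3 + 7i^2 - 5i - 7) = -(i+1)(3(i+1)^4 - 2(i+1)^3 - 5(i+1)^2 - (i+1) - 2),
which is the closed form with t = i+1.
By the principle of mathematical induction, the result holds for all t ≥ 1.

A(t) = -t(3t^4 - 2t^3 - 5t^2 - t - 2)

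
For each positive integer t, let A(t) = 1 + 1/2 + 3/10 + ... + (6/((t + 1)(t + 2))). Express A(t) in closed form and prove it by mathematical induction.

A(t) = 3t/(t + 2)

We claim A(t) = 3t/(t + 2) for all t ≥ 1.
Base step (t = 1): A(1) = 1, and the closed form gives 1. They agree.
For the inductive step, assume it holds for an arbitrary j ≥ 1, so A(j) = 3j/(j + 2).
Then A(j+1) = A(j) + (6/((j + 2)(j + 3))) = (3j/(j + 2)) + (6/((j + 2)(j + 3))).
Simplifying, A(j+1) = 3(j + 1)/(j + 3) = 3(j+1)/((j+1) + 2),
which is the closed form with t = j+1.
Hence, by induction on t, the claim holds for every t ≥ 1.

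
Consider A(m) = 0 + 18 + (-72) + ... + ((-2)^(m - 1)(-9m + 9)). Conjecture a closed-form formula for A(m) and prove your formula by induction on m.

We claim A(m) = (-2)^m(3m - 2) + 2 for all m ≥ 1.
When m = 1: A(1) = 0, and the closed form gives 0. They agree.
For the inductive step, assume it holds for an arbitrary k ≥ 1, so A(k) = (-2)^k(3k - 2) + 2.
Then A(k+1) = A(k) + (-9(-2)^k·k) = ((-2)^k(3k - 2) + 2) + (-9(-2)^k·k).
Simplifying, A(k+1) = -6(-2)^k·k - 2(-2)^k + 2 = (-2)^(k+1)(3(k+1) - 2) + 2,
which is the closed form with m = k+1.
By induction, the statement is established for all m ≥ 1.

A(m) = (-2)^m(3m - 2) + 2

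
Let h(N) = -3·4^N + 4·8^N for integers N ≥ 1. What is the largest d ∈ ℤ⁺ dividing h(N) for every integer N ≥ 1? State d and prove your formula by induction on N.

Computing the first values: h(1) = 20 and h(2) = 208; gcd(20, 208) = 4, so d ≤ 4.
We prove 4 | -3·4^N + 4·8^N for all N ≥ 1 by induction on N.
When N = 1: h(1) = 20 = 4·(5), so 4 | h(1).
For the inductive step, assume it holds for an arbitrary p ≥ 1, i.e. 4 | h(p). Then
h(p+1) − 8·h(p) = (-3·4^(p+1) + 4·8^(p+1)) − 8·(-3·4^p + 4·8^p) = (-3)·4^p·(4 − 8) = (12)·4^p. Since 4 | h(p) by the inductive hypothesis, 4 | 8·h(p); and 4 | 12 since 12 = 4·3. Therefore 4 | h(p+1).
By induction, the statement is established for all N ≥ 1.
Therefore the largest such d is 4.

d = 4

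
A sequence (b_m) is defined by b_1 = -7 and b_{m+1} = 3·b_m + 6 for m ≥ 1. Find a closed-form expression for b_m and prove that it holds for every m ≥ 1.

Computing the first terms: b_1 = -7, b_2 = -15, b_3 = -39. This suggests b_m = -4·3^(m - 1) - 3.
When m = 1: the formula gives -7 = -7 = b_1.
Inductive step: assume the claim holds for m = j, so b_j = -4·3^(j - 1) - 3.
Then b_{j+1} = 3·b_j + 6 = 3·(-4·3^(j - 1) - 3) + 6 = -4·3^j - 3 = -4·3^((j+1) - 1) - 3,
which is the claimed formula at m = j+1.
Hence, by induction on m, the claim holds for every m ≥ 1.

b_m = -4·3^(m - 1) - 3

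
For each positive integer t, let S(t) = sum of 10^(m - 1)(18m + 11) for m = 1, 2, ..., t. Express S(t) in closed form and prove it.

We claim S(t) = 10^t(2t + 1) - 1 for all t ≥ 1.
For the base case t = 1: S(1) = 29, and the closed form gives 29. They agree.
Suppose the result is true for t = m, so S(m) = 10^m(2m + 1) - 1.
Then S(m+1) = S(m) + (10^m(18m + 29)) = (10^m(2m + 1) - 1) + (10^m(18m + 29)).
Simplifying, S(m+1) = 20·10^m·m + 30·10^m - 1 = 10^(m+1)(2(m+1) + 1) - 1,
which is the closed form with t = m+1.
By the principle of mathematical induction, the result holds for all t ≥ 1.

S(t) = 10^t(2t + 1) - 1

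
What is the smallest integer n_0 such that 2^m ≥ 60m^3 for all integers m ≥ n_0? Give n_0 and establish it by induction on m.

At m = 18: 262144 < 349920, so the inequality fails and n_0 ≥ 19. We prove 2^m ≥ 60m^3 for all m ≥ 19.
For the base case m = 19: 2^m = 524288 and 60m^3 = 411540, so 524288 ≥ 411540.
Inductive step: suppose the statement holds for some k ≥ 19, so 2^k ≥ 60k^3.
Then 2^(k + 1) = 2·(2^k) ≥ 2·(60k^3).
Also, for k ≥ 19 we have 2·(60k^3) ≥ 60(k+1)^3, since 2 ≥ (1 + 1/k)^3 for all k ≥ 19.
Combining, 2^(k + 1) ≥ 60(k+1)^3.
Hence, by induction on m, the claim holds for every m ≥ 19.
Hence the smallest such n_0 is 19.

n_0 = 19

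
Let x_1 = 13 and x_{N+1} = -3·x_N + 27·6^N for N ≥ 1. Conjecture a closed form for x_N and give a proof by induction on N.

x_N = -5(-3)^(N - 1) + 3·6^N

Computing the first terms: x_1 = 13, x_2 = 123, x_3 = 603. This suggests x_N = -5(-3)^(N - 1) + 3·6^N.
When N = 1: the formula gives 13 = 13 = x_1.
Inductive step: assume the claim holds for N = k, so x_k = -5(-3)^(k - 1) + 3·6^k.
Then x_{k+1} = -3·x_k + 27·6^k = -3·(-5(-3)^(k - 1) + 3·6^k) + 27·6^k = -5(-3)^k + 3·6^(k + 1) = -5(-3)^((k+1) - 1) + 3·6^(k+1),
which is the claimed formula at N = k+1.
Hence, by induction on N, the claim holds for every N ≥ 1.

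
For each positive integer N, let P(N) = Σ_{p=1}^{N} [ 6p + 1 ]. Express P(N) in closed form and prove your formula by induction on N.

P(N) = N(3N + 4)

We claim P(N) = N(3N + 4) for all N ≥ 1.
Base case (N = 1): P(1) = 7, and the closed form gives 7. They agree.
Inductive step: suppose the statement holds for some p ≥ 1, so P(p) = p(3p + 4).
Then P(p+1) = P(p) + (6p + 7) = (p(3p + 4)) + (6p + 7).
Simplifying, P(p+1) = (p + 1)(3p + 7) = (p+1)(3(p+1) + 4),
which is the closed form with N = p+1.
Hence, by induction on N, the claim holds for every N ≥ 1.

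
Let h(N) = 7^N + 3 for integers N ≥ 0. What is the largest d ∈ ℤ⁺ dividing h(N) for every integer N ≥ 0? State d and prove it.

d = 2

Computing the first values: h(0) = 4 and h(1) = 10; gcd(4, 10) = 2, so d ≤ 2.
We prove 2 | 7^N + 3 for all N ≥ 0 by induction on N.
For the base case N = 0: h(0) = 4 = 2·(2), so 2 | h(0).
Inductive step: suppose the statement holds for some p ≥ 0, i.e. 2 | h(p). Then
h(p+1) = 7^(p+1) + 3 = 7·(7^p + 3) - 18 = 7·h(p) - 18. The first term is divisible by 2 by the inductive hypothesis, and -18 is divisible by 2. Hence 2 | h(p+1).
By induction, the statement is established for all N ≥ 0.
Therefore the largest such d is 2.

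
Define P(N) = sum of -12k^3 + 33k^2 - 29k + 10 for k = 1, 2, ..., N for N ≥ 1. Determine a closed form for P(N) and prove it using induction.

P(N) = -N(3N^3 - 5N^2 + N - 1)

We claim P(N) = -N(3N^3 - 5N^2 + N - 1) for all N ≥ 1.
When N = 1: P(1) = 2, and the closed form gives 2. They agree.
Suppose the result is true for N = k, so P(k) = k(-3k^3 + 5k^2 - k + 1).
Then P(k+1) = P(k) + (-12k^3 - 3k^2 + k + 2) = (k(-3k^3 + 5k^2 - k + 1)) + (-12k^3 - 3k^2 + k + 2).
Simplifying, P(k+1) = -(k + 1)(3k^3 + 4k^2 - 2) = -(k+1)(3(k+1)^3 - 5(k+1)^2 + (k+1) - 1),
which is the closed form with N = k+1.
This completes the induction.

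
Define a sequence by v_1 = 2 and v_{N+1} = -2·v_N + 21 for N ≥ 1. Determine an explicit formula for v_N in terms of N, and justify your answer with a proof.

v_N = -5(-2)^(N - 1) + 7

Computing the first terms: v_1 = 2, v_2 = 17, v_3 = -13. This suggests v_N = -5(-2)^(N - 1) + 7.
For the base case N = 1: the formula gives 2 = 2 = v_1.
Suppose the result is true for N = i, so v_i = -5(-2)^(i - 1) + 7.
Then v_{i+1} = -2·v_i + 21 = -2·(-5(-2)^(i - 1) + 7) + 21 = -5(-2)^i + 7 = -5(-2)^((i+1) - 1) + 7,
which is the claimed formula at N = i+1.
By induction, the statement is established for all N ≥ 1.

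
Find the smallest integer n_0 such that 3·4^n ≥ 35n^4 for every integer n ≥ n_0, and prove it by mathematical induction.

At n = 7: 49152 < 84035, so the inequality fails and n_0 ≥ 8. We prove 3·4^n ≥ 35n^4 for all n ≥ 8.
Base step (n = 8): 3·4^n = 196608 and 35n^4 = 143360, so 196608 ≥ 143360.
Inductive step: suppose the statement holds for some j ≥ 8, so 3·4^j ≥ 35j^4.
Then 3·4^(j + 1) = 4·(3·4^j) ≥ 4·(35j^4).
Also, for j ≥ 8 we have 4·(35j^4) ≥ 35(j+1)^4, since 4 ≥ (1 + 1/j)^4 for all j ≥ 8.
Combining, 3·4^(j + 1) ≥ 35(j+1)^4.
Hence, by induction on n, the claim holds for every n ≥ 8.
Hence the smallest such n_0 is 8.

n_0 = 8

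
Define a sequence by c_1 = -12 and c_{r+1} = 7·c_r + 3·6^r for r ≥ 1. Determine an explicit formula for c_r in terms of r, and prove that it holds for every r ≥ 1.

Computing the first terms: c_1 = -12, c_2 = -66, c_3 = -354. This suggests c_r = -3·6^r + 6·7^(r - 1).
Base step (r = 1): the formula gives -12 = -12 = c_1.
Suppose the result is true for r = k, so c_k = -3·6^k + 6·7^(k - 1).
Then c_{k+1} = 7·c_k + 3·6^k = 7·(-3·6^k + 6·7^(k - 1)) + 3·6^k = -3·6^(k + 1) + 6·7^k = -3·6^(k+1) + 6·7^((k+1) - 1),
which is the claimed formula at r = k+1.
By the principle of mathematical induction, the result holds for all r ≥ 1.

c_r = -3·6^r + 6·7^(r - 1)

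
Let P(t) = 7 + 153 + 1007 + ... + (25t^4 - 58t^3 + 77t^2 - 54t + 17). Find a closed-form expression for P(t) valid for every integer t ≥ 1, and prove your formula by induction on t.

We claim P(t) = t(5t^4 - 2t^3 + 5t^2 - 3t + 2) for all t ≥ 1.
Base step (t = 1): P(1) = 7, and the closed form gives 7. They agree.
For the inductive step, assume it holds for an arbitrary p ≥ 1, so P(p) = p(5p^4 - 2p^3 + 5p^2 - 3p + 2).
Then P(p+1) = P(p) + (25p^4 + 42p^3 + 53p^2 + 26p + 7) = (p(5p^4 - 2p^3 + 5p^2 - 3p + 2)) + (25p^4 + 42p^3 + 53p^2 + 26p + 7).
Simplifying, P(p+1) = (p + 1)(5p^4 + 18p^3 + 29p^2 + 21p + 7) = (p+1)(5(p+1)^4 - 2(p+1)^3 + 5(p+1)^2 - 3(p+1) + 2),
which is the closed form with t = p+1.
Hence, by induction on t, the claim holds for every t ≥ 1.

P(t) = t(5t^4 - 2t^3 + 5t^2 - 3t + 2)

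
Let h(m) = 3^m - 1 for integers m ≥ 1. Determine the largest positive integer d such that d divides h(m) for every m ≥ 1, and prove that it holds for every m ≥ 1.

d = 2

Computing the first values: h(1) = 2 and h(2) = 8; gcd(2, 8) = 2, so d ≤ 2.
We prove 2 | 3^m - 1 for all m ≥ 1 by induction on m.
Base case (m = 1): h(1) = 2 = 2·(1), so 2 | h(1).
Inductive step: suppose the statement holds for some r ≥ 1, i.e. 2 | h(r). Then
3^{r+1} − 1^{r+1} = 3·3^r − 1·1^r = 3·(3^r − 1^r) + (2)·1^r. The first term is divisible by 2 by the inductive hypothesis, and the second term (2)·1^r is divisible by 2 since 2 | 2. Hence 2 | h(r+1).
Hence, by induction on m, the claim holds for every m ≥ 1.
Therefore the largest such d is 2.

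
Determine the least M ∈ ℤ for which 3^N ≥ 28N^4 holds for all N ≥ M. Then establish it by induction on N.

At N = 12: 531441 < 580608, so the inequality fails and M ≥ 13. We prove 3^N ≥ 28N^4 for all N ≥ 13.
Base step (N = 13): 3^N = 1594323 and 28N^4 = 799708, so 1594323 ≥ 799708.
For the inductive step, assume it holds for an arbitrary j ≥ 13, so 3^j ≥ 28j^4.
Then 3^(j + 1) = 3·(3^j) ≥ 3·(28j^4).
Also, for j ≥ 13 we have 3·(28j^4) ≥ 28(j+1)^4, since 3 ≥ (1 + 1/j)^4 for all j ≥ 13.
Combining, 3^(j + 1) ≥ 28(j+1)^4.
This completes the induction.
Hence the smallest such M is 13.

M = 13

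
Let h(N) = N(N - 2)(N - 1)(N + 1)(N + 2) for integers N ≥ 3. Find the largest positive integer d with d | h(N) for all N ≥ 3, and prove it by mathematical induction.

Computing the first values: h(3) = 120 and h(4) = 720; gcd(120, 720) = 120, so d ≤ 120.
We prove 120 | N(N - 2)(N - 1)(N + 1)(N + 2) for all N ≥ 3 by induction on N.
Base step (N = 3): h(3) = 120 = 120·(1), so 120 | h(3).
Suppose the result is true for N = r, i.e. 120 | h(r). Then
h(r+1) − h(r) = (r-1)·r·(r+1)·(r+2)·(r+3) − (r-2)·(r-1)·r·(r+1)·(r+2) = (r-1)·r·(r+1)·(r+2)·[(r+3) − (r-2)] = 5·(r-1)·r·(r+1)·(r+2). The product of 4 consecutive integers is divisible by (4)! = 24, so h(r+1) − h(r) is divisible by 5·24 = 120. By the inductive hypothesis 120 | h(r), hence 120 | h(r+1).
By induction, the statement is established for all N ≥ 3.
Therefore the largest such d is 120.

d = 120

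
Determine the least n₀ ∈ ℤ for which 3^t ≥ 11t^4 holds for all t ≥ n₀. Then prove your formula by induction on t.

At t = 10: 59049 < 110000, so the inequality fails and n₀ ≥ 11. We prove 3^t ≥ 11t^4 for all t ≥ 11.
Base case (t = 11): 3^t = 177147 and 11t^4 = 161051, so 177147 ≥ 161051.
For the inductive step, assume it holds for an arbitrary m ≥ 11, so 3^m ≥ 11m^4.
Then 3^(m + 1) = 3·(3^m) ≥ 3·(11m^4).
Also, for m ≥ 11 we have 3·(11m^4) ≥ 11(m+1)^4, since 3 ≥ (1 + 1/m)^4 for all m ≥ 11.
Combining, 3^(m + 1) ≥ 11(m+1)^4.
This completes the induction.
Hence the smallest such n₀ is 11.

n₀ = 11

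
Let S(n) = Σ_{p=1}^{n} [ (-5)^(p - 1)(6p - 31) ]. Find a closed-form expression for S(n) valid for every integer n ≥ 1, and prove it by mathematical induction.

S(n) = (-5)^n(-n + 5) - 5

We claim S(n) = (-5)^n(-n + 5) - 5 for all n ≥ 1.
Base case (n = 1): S(1) = -25, and the closed form gives -25. They agree.
For the inductive step, assume it holds for an arbitrary p ≥ 1, so S(p) = (-5)^p(-p + 5) - 5.
Then S(p+1) = S(p) + ((-5)^p(6p - 25)) = ((-5)^p(-p + 5) - 5) + ((-5)^p(6p - 25)).
Simplifying, S(p+1) = 5(-5)^p·p - 20(-5)^p - 5 = (-5)^(p+1)(-(p+1) + 5) - 5,
which is the closed form with n = p+1.
By the principle of mathematical induction, the result holds for all n ≥ 1.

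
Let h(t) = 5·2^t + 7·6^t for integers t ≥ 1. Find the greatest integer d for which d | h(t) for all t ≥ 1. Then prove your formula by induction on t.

d = 4

Computing the first values: h(1) = 52 and h(2) = 272; gcd(52, 272) = 4, so d ≤ 4.
We prove 4 | 5·2^t + 7·6^t for all t ≥ 1 by induction on t.
Base case (t = 1): h(1) = 52 = 4·(13), so 4 | h(1).
Inductive step: assume the claim holds for t = k, i.e. 4 | h(k). Then
h(k+1) − 6·h(k) = (5·2^(k+1) + 7·6^(k+1)) − 6·(5·2^k + 7·6^k) = (5)·2^k·(2 − 6) = (-20)·2^k. Since 4 | h(k) by the inductive hypothesis, 4 | 6·h(k); and 4 | -20 since -20 = 4·-5. Therefore 4 | h(k+1).
This completes the induction.
Therefore the largest such d is 4.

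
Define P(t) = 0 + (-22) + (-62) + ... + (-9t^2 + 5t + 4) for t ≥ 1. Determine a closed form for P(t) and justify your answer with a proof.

P(t) = -t(t - 1)(3t + 5)

We claim P(t) = -t(t - 1)(3t + 5) for all t ≥ 1.
Base step (t = 1): P(1) = 0, and the closed form gives 0. They agree.
Suppose the result is true for t = p, so P(p) = p(-3p^2 - 2p + 5).
Then P(p+1) = P(p) + (p(-9p - 13)) = (p(-3p^2 - 2p + 5)) + (p(-9p - 13)).
Simplifying, P(p+1) = -p(p + 1)(3p + 8) = -(p+1)((p+1) - 1)(3(p+1) + 5),
which is the closed form with t = p+1.
Hence, by induction on t, the claim holds for every t ≥ 1.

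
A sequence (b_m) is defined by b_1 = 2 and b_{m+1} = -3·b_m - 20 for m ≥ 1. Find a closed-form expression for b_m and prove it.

Computing the first terms: b_1 = 2, b_2 = -26, b_3 = 58. This suggests b_m = 7(-3)^(m - 1) - 5.
For the base case m = 1: the formula gives 2 = 2 = b_1.
For the inductive step, assume it holds for an arbitrary j ≥ 1, so b_j = 7(-3)^(j - 1) - 5.
Then b_{j+1} = -3·b_j - 20 = -3·(7(-3)^(j - 1) - 5) - 20 = 7(-3)^j - 5 = 7(-3)^((j+1) - 1) - 5,
which is the claimed formula at m = j+1.
By induction, the statement is established for all m ≥ 1.

b_m = 7(-3)^(m - 1) - 5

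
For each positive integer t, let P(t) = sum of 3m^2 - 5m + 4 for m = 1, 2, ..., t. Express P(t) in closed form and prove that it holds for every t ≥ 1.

We claim P(t) = t(t^2 - t + 2) for all t ≥ 1.
Base case (t = 1): P(1) = 2, and the closed form gives 2. They agree.
For the inductive step, assume it holds for an arbitrary m ≥ 1, so P(m) = m(m^2 - m + 2).
Then P(m+1) = P(m) + (3m^2 + m + 2) = (m(m^2 - m + 2)) + (3m^2 + m + 2).
Simplifying, P(m+1) = (m + 1)(m^2 + m + 2) = (m+1)((m+1)^2 - (m+1) + 2),
which is the closed form with t = m+1.
This completes the induction.

P(t) = t(t^2 - t + 2)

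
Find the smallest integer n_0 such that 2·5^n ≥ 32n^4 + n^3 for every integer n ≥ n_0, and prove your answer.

At n = 6: 31250 < 41688, so the inequality fails and n_0 ≥ 7. We prove 2·5^n ≥ 32n^4 + n^3 for all n ≥ 7.
For the base case n = 7: 2·5^n = 156250 and 32n^4 + n^3 = 77175, so 156250 ≥ 77175.
For the inductive step, assume it holds for an arbitrary r ≥ 7, so 2·5^r ≥ 32r^4 + r^3.
Then 2·5^(r + 1) = 5·(2·5^r) ≥ 5·(32r^4 + r^3).
Also, for r ≥ 7 we have 5·(32r^4 + r^3) ≥ 32(r+1)^4 + (r+1)^3, since 5·(32r^4 + r^3) − (32(r+1)^4 + (r+1)^3) = 128r^4 - 124r^3 - 195r^2 - 131r - 33, which is nonnegative for all r ≥ 7.
Combining, 2·5^(r + 1) ≥ 32(r+1)^4 + (r+1)^3.
This completes the induction.
Hence the smallest such n_0 is 7.

n_0 = 7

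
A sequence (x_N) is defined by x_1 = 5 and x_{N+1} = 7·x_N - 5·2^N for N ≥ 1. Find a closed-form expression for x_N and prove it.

x_N = 2^N + 3·7^(N - 1)

Computing the first terms: x_1 = 5, x_2 = 25, x_3 = 155. This suggests x_N = 2^N + 3·7^(N - 1).
For the base case N = 1: the formula gives 5 = 5 = x_1.
Inductive step: assume the claim holds for N = p, so x_p = 2^p + 3·7^(p - 1).
Then x_{p+1} = 7·x_p - 5·2^p = 7·(2^p + 3·7^(p - 1)) - 5·2^p = 2^(p + 1) + 3·7^p = 2^(p+1) + 3·7^((p+1) - 1),
which is the claimed formula at N = p+1.
By the principle of mathematical induction, the result holds for all N ≥ 1.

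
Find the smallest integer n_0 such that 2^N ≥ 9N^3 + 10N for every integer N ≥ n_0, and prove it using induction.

At N = 14: 16384 < 24836, so the inequality fails and n_0 ≥ 15. We prove 2^N ≥ 9N^3 + 10N for all N ≥ 15.
For the base case N = 15: 2^N = 32768 and 9N^3 + 10N = 30525, so 32768 ≥ 30525.
Suppose the result is true for N = m, so 2^m ≥ 9m^3 + 10m.
Then 2^(m + 1) = 2·(2^m) ≥ 2·(9m^3 + 10m).
Also, for m ≥ 15 we have 2·(9m^3 + 10m) ≥ 9(m+1)^3 + 10(m+1), since 2·(9m^3 + 10m) − (9(m+1)^3 + 10(m+1)) = 9m^3 - 27m^2 - 17m - 19, which is nonnegative for all m ≥ 15.
Combining, 2^(m + 1) ≥ 9(m+1)^3 + 10(m+1).
Hence, by induction on N, the claim holds for every N ≥ 15.
Hence the smallest such n_0 is 15.

n_0 = 15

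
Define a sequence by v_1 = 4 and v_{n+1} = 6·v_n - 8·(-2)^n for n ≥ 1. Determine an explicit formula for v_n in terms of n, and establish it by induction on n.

Computing the first terms: v_1 = 4, v_2 = 40, v_3 = 208. This suggests v_n = (-2)^n + 6^n.
When n = 1: the formula gives 4 = 4 = v_1.
Suppose the result is true for n = j, so v_j = (-2)^j + 6^j.
Then v_{j+1} = 6·v_j - 8·(-2)^j = 6·((-2)^j + 6^j) - 8·(-2)^j = (-2)^(j + 1) + 6^(j + 1),
which is the claimed formula at n = j+1.
This completes the induction.

v_n = (-2)^n + 6^n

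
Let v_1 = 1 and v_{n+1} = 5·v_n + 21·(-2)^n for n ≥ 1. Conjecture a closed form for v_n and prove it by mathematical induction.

Computing the first terms: v_1 = 1, v_2 = -37, v_3 = -101. This suggests v_n = -3(-2)^n - 5^n.
For the base case n = 1: the formula gives 1 = 1 = v_1.
Suppose the result is true for n = i, so v_i = -3(-2)^i - 5^i.
Then v_{i+1} = 5·v_i + 21·(-2)^i = 5·(-3(-2)^i - 5^i) + 21·(-2)^i = -3(-2)^(i + 1) - 5^(i + 1),
which is the claimed formula at n = i+1.
Hence, by induction on n, the claim holds for every n ≥ 1.

v_n = -3(-2)^n - 5^n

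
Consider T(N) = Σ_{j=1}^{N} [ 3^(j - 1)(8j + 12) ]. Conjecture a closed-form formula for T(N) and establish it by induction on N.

We claim T(N) = 4·3^N(N + 1) - 4 for all N ≥ 1.
Base step (N = 1): T(1) = 20, and the closed form gives 20. They agree.
Inductive step: suppose the statement holds for some j ≥ 1, so T(j) = 4·3^j(j + 1) - 4.
Then T(j+1) = T(j) + (3^j(8j + 20)) = (4·3^j(j + 1) - 4) + (3^j(8j + 20)).
Simplifying, T(j+1) = 12·3^j·j + 24·3^j - 4 = 4·3^(j+1)((j+1) + 1) - 4,
which is the closed form with N = j+1.
By induction, the statement is established for all N ≥ 1.

T(N) = 4·3^N(N + 1) - 4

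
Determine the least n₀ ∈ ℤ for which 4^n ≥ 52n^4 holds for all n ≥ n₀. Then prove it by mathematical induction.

At n = 9: 262144 < 341172, so the inequality fails and n₀ ≥ 10. We prove 4^n ≥ 52n^4 for all n ≥ 10.
For the base case n = 10: 4^n = 1048576 and 52n^4 = 520000, so 1048576 ≥ 520000.
Suppose the result is true for n = m, so 4^m ≥ 52m^4.
Then 4^(m + 1) = 4·(4^m) ≥ 4·(52m^4).
Also, for m ≥ 10 we have 4·(52m^4) ≥ 52(m+1)^4, since 4 ≥ (1 + 1/m)^4 for all m ≥ 10.
Combining, 4^(m + 1) ≥ 52(m+1)^4.
This completes the induction.
Hence the smallest such n₀ is 10.

n₀ = 10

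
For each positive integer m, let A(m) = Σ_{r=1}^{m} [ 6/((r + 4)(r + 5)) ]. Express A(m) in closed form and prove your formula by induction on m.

A(m) = 6m/(5(m + 5))

We claim A(m) = 6m/(5(m + 5)) for all m ≥ 1.
When m = 1: A(1) = 1/5, and the closed form gives 1/5. They agree.
Inductive step: assume the claim holds for m = r, so A(r) = 6r/(5(r + 5)).
Then A(r+1) = A(r) + (6/((r + 5)(r + 6))) = (6r/(5(r + 5))) + (6/((r + 5)(r + 6))).
Simplifying, A(r+1) = 6(r + 1)/(5(r + 6)) = 6(r+1)/(5((r+1) + 5)),
which is the closed form with m = r+1.
Hence, by induction on m, the claim holds for every m ≥ 1.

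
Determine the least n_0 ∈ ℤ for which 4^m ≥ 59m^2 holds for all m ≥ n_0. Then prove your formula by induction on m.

At m = 5: 1024 < 1475, so the inequality fails and n_0 ≥ 6. We prove 4^m ≥ 59m^2 for all m ≥ 6.
When m = 6: 4^m = 4096 and 59m^2 = 2124, so 4096 ≥ 2124.
Suppose the result is true for m = k, so 4^k ≥ 59k^2.
Then 4^(k + 1) = 4·(4^k) ≥ 4·(59k^2).
Also, for k ≥ 6 we have 4·(59k^2) ≥ 59(k+1)^2, since 4 ≥ (1 + 1/k)^2 for all k ≥ 6.
Combining, 4^(k + 1) ≥ 59(k+1)^2.
This completes the induction.
Hence the smallest such n_0 is 6.

n_0 = 6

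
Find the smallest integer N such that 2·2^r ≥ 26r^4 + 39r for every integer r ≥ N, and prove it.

N = 22

At r = 21: 4194304 < 5057325, so the inequality fails and N ≥ 22. We prove 2·2^r ≥ 26r^4 + 39r for all r ≥ 22.
Base case (r = 22): 2·2^r = 8388608 and 26r^4 + 39r = 6091514, so 8388608 ≥ 6091514.
For the inductive step, assume it holds for an arbitrary j ≥ 22, so 2·2^j ≥ 26j^4 + 39j.
Then 2·2^(j + 1) = 2·(2·2^j) ≥ 2·(26j^4 + 39j).
Also, for j ≥ 22 we have 2·(26j^4 + 39j) ≥ 26(j+1)^4 + 39(j+1), since 2·(26j^4 + 39j) − (26(j+1)^4 + 39(j+1)) = 26j^4 - 104j^3 - 156j^2 - 65j - 65, which is nonnegative for all j ≥ 22.
Combining, 2·2^(j + 1) ≥ 26(j+1)^4 + 39(j+1).
This completes the induction.
Hence the smallest such N is 22.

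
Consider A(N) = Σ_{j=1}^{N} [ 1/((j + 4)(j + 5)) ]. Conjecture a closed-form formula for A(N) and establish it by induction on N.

A(N) = N/(5(N + 5))

We claim A(N) = N/(5(N + 5)) for all N ≥ 1.
When N = 1: A(1) = 1/30, and the closed form gives 1/30. They agree.
Inductive step: suppose the statement holds for some j ≥ 1, so A(j) = j/(5(j + 5)).
Then A(j+1) = A(j) + (1/((j + 5)(j + 6))) = (j/(5(j + 5))) + (1/((j + 5)(j + 6))).
Simplifying, A(j+1) = (j + 1)/(5(j + 6)) = (j+1)/(5((j+1) + 5)),
which is the closed form with N = j+1.
Hence, by induction on N, the claim holds for every N ≥ 1.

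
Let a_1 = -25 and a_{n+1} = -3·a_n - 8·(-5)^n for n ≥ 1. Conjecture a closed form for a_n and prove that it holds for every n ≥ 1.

Computing the first terms: a_1 = -25, a_2 = 115, a_3 = -545. This suggests a_n = -5(-3)^(n - 1) + 4(-5)^n.
Base step (n = 1): the formula gives -25 = -25 = a_1.
Inductive step: suppose the statement holds for some k ≥ 1, so a_k = -5(-3)^(k - 1) + 4(-5)^k.
Then a_{k+1} = -3·a_k - 8·(-5)^k = -3·(-5(-3)^(k - 1) + 4(-5)^k) - 8·(-5)^k = -5(-3)^k + 4(-5)^(k + 1) = -5(-3)^((k+1) - 1) + 4(-5)^(k+1),
which is the claimed formula at n = k+1.
By induction, the statement is established for all n ≥ 1.

a_n = -5(-3)^(n - 1) + 4(-5)^n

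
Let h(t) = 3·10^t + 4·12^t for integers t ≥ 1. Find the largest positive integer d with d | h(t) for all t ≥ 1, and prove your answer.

Computing the first values: h(1) = 78 and h(2) = 876; gcd(78, 876) = 6, so d ≤ 6.
We prove 6 | 3·10^t + 4·12^t for all t ≥ 1 by induction on t.
For the base case t = 1: h(1) = 78 = 6·(13), so 6 | h(1).
Suppose the result is true for t = p, i.e. 6 | h(p). Then
h(p+1) − 12·h(p) = (3·10^(p+1) + 4·12^(p+1)) − 12·(3·10^p + 4·12^p) = (3)·10^p·(10 − 12) = (-6)·10^p. Since 6 | h(p) by the inductive hypothesis, 6 | 12·h(p); and 6 | -6 since -6 = 6·-1. Therefore 6 | h(p+1).
By the principle of mathematical induction, the result holds for all t ≥ 1.
Therefore the largest such d is 6.

d = 6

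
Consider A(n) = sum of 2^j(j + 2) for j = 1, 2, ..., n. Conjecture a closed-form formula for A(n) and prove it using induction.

We claim A(n) = 2·2^n(n + 1) - 2 for all n ≥ 1.
For the base case n = 1: A(1) = 6, and the closed form gives 6. They agree.
Inductive step: suppose the statement holds for some j ≥ 1, so A(j) = 2·2^j(j + 1) - 2.
Then A(j+1) = A(j) + (2^(j + 1)(j + 3)) = (2·2^j(j + 1) - 2) + (2^(j + 1)(j + 3)).
Simplifying, A(j+1) = 4·2^j·j + 8·2^j - 2 = 2·2^(j+1)((j+1) + 1) - 2,
which is the closed form with n = j+1.
By the principle of mathematical induction, the result holds for all n ≥ 1.

A(n) = 2·2^n(n + 1) - 2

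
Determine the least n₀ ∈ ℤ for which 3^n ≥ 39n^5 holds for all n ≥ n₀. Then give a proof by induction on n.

At n = 15: 14348907 < 29615625, so the inequality fails and n₀ ≥ 16. We prove 3^n ≥ 39n^5 for all n ≥ 16.
Base step (n = 16): 3^n = 43046721 and 39n^5 = 40894464, so 43046721 ≥ 40894464.
Inductive step: suppose the statement holds for some m ≥ 16, so 3^m ≥ 39m^5.
Then 3^(m + 1) = 3·(3^m) ≥ 3·(39m^5).
Also, for m ≥ 16 we have 3·(39m^5) ≥ 39(m+1)^5, since 3 ≥ (1 + 1/m)^5 for all m ≥ 16.
Combining, 3^(m + 1) ≥ 39(m+1)^5.
By induction, the statement is established for all n ≥ 16.
Hence the smallest such n₀ is 16.

n₀ = 16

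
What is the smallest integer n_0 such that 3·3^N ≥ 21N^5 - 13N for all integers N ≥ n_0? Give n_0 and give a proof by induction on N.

n_0 = 14

At N = 13: 4782969 < 7796984, so the inequality fails and n_0 ≥ 14. We prove 3·3^N ≥ 21N^5 - 13N for all N ≥ 14.
When N = 14: 3·3^N = 14348907 and 21N^5 - 13N = 11294122, so 14348907 ≥ 11294122.
For the inductive step, assume it holds for an arbitrary p ≥ 14, so 3·3^p ≥ 21p^5 - 13p.
Then 3·3^(p + 1) = 3·(3·3^p) ≥ 3·(21p^5 - 13p).
Also, for p ≥ 14 we have 3·(21p^5 - 13p) ≥ 21(p+1)^5 - 13(p+1), since 3·(21p^5 - 13p) − (21(p+1)^5 - 13(p+1)) = 42p^5 - 105p^4 - 210p^3 - 210p^2 - 131p - 8, which is nonnegative for all p ≥ 14.
Combining, 3·3^(p + 1) ≥ 21(p+1)^5 - 13(p+1).
Hence, by induction on N, the claim holds for every N ≥ 14.
Hence the smallest such n_0 is 14.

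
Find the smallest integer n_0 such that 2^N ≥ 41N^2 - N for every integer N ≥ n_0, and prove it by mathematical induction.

n_0 = 13

At N = 12: 4096 < 5892, so the inequality fails and n_0 ≥ 13. We prove 2^N ≥ 41N^2 - N for all N ≥ 13.
When N = 13: 2^N = 8192 and 41N^2 - N = 6916, so 8192 ≥ 6916.
Inductive step: assume the claim holds for N = i, so 2^i ≥ 41i^2 - i.
Then 2^(i + 1) = 2·(2^i) ≥ 2·(41i^2 - i).
Also, for i ≥ 13 we have 2·(41i^2 - i) ≥ 41(i+1)^2 - (i+1), since 2·(41i^2 - i) − (41(i+1)^2 - (i+1)) = 41i^2 - 83i - 40, which is nonnegative for all i ≥ 13.
Combining, 2^(i + 1) ≥ 41(i+1)^2 - (i+1).
Hence, by induction on N, the claim holds for every N ≥ 13.
Hence the smallest such n_0 is 13.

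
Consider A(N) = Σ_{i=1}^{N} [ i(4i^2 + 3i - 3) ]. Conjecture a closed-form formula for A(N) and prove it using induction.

We claim A(N) = N(N + 1)(N^2 + 2N - 1) for all N ≥ 1.
Base step (N = 1): A(1) = 4, and the closed form gives 4. They agree.
Inductive step: suppose the statement holds for some i ≥ 1, so A(i) = i(i^3 + 3i^2 + i - 1).
Then A(i+1) = A(i) + ((i + 1)(3i + 4(i + 1)^2)) = (i(i^3 + 3i^2 + i - 1)) + ((i + 1)(3i + 4(i + 1)^2)).
Simplifying, A(i+1) = (i + 1)(i + 2)(i^2 + 4i + 2) = (i+1)((i+1) + 1)((i+1)^2 + 2(i+1) - 1),
which is the closed form with N = i+1.
By induction, the statement is established for all N ≥ 1.

A(N) = N(N + 1)(N^2 + 2N - 1)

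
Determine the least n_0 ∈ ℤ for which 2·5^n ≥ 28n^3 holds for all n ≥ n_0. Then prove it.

At n = 4: 1250 < 1792, so the inequality fails and n_0 ≥ 5. We prove 2·5^n ≥ 28n^3 for all n ≥ 5.
Base step (n = 5): 2·5^n = 6250 and 28n^3 = 3500, so 6250 ≥ 3500.
For the inductive step, assume it holds for an arbitrary k ≥ 5, so 2·5^k ≥ 28k^3.
Then 2·5^(k + 1) = 5·(2·5^k) ≥ 5·(28k^3).
Also, for k ≥ 5 we have 5·(28k^3) ≥ 28(k+1)^3, since 5 ≥ (1 + 1/k)^3 for all k ≥ 5.
Combining, 2·5^(k + 1) ≥ 28(k+1)^3.
This completes the induction.
Hence the smallest such n_0 is 5.

n_0 = 5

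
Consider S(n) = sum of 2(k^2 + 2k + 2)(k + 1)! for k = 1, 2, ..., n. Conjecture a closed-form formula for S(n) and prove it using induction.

We claim S(n) = (2n + 2)(n + 2)! - 4 for all n ≥ 1.
Base step (n = 1): S(1) = 20, and the closed form gives 20. They agree.
For the inductive step, assume it holds for an arbitrary k ≥ 1, so S(k) = (2k + 2)(k + 2)! - 4.
Then S(k+1) = S(k) + (2(k^2 + 4k + 5)(k + 2)!) = ((2k + 2)(k + 2)! - 4) + (2(k^2 + 4k + 5)(k + 2)!).
Simplifying, S(k+1) = (2(k+1) + 2)((k+1) + 2)! - 4,
which is the closed form with n = k+1.
By induction, the statement is established for all n ≥ 1.

S(n) = (2n + 2)(n + 2)! - 4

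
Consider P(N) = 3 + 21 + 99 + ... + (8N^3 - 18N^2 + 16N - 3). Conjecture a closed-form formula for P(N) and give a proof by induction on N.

We claim P(N) = N(2N^3 - 2N^2 + N + 2) for all N ≥ 1.
Base step (N = 1): P(1) = 3, and the closed form gives 3. They agree.
For the inductive step, assume it holds for an arbitrary r ≥ 1, so P(r) = r(2r^3 - 2r^2 + r + 2).
Then P(r+1) = P(r) + (8r^3 + 6r^2 + 4r + 3) = (r(2r^3 - 2r^2 + r + 2)) + (8r^3 + 6r^2 + 4r + 3).
Simplifying, P(r+1) = (r + 1)(2r^3 + 4r^2 + 3r + 3) = (r+1)(2(r+1)^3 - 2(r+1)^2 + (r+1) + 2),
which is the closed form with N = r+1.
This completes the induction.

P(N) = N(2N^3 - 2N^2 + N + 2)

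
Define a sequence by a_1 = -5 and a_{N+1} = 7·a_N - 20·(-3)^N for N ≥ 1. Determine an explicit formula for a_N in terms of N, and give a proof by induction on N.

Computing the first terms: a_1 = -5, a_2 = 25, a_3 = -5. This suggests a_N = 2(-3)^N + 7^(N - 1).
For the base case N = 1: the formula gives -5 = -5 = a_1.
Inductive step: suppose the statement holds for some i ≥ 1, so a_i = 2(-3)^i + 7^(i - 1).
Then a_{i+1} = 7·a_i - 20·(-3)^i = 7·(2(-3)^i + 7^(i - 1)) - 20·(-3)^i = 2(-3)^(i + 1) + 7^i = 2(-3)^(i+1) + 7^((i+1) - 1),
which is the claimed formula at N = i+1.
By the principle of mathematical induction, the result holds for all N ≥ 1.

a_N = 2(-3)^N + 7^(N - 1)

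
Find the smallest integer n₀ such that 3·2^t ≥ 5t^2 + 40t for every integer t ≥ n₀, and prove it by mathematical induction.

n₀ = 8

At t = 7: 384 < 525, so the inequality fails and n₀ ≥ 8. We prove 3·2^t ≥ 5t^2 + 40t for all t ≥ 8.
When t = 8: 3·2^t = 768 and 5t^2 + 40t = 640, so 768 ≥ 640.
Inductive step: suppose the statement holds for some i ≥ 8, so 3·2^i ≥ 5i^2 + 40i.
Then 3·2^(i + 1) = 2·(3·2^i) ≥ 2·(5i^2 + 40i).
Also, for i ≥ 8 we have 2·(5i^2 + 40i) ≥ 5(i+1)^2 + 40(i+1), since 2·(5i^2 + 40i) − (5(i+1)^2 + 40(i+1)) = 5i^2 + 30i - 45, which is nonnegative for all i ≥ 8.
Combining, 3·2^(i + 1) ≥ 5(i+1)^2 + 40(i+1).
This completes the induction.
Hence the smallest such n₀ is 8.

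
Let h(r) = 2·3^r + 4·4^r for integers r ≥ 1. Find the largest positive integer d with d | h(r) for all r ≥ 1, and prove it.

Computing the first values: h(1) = 22 and h(2) = 82; gcd(22, 82) = 2, so d ≤ 2.
We prove 2 | 2·3^r + 4·4^r for all r ≥ 1 by induction on r.
When r = 1: h(1) = 22 = 2·(11), so 2 | h(1).
Inductive step: suppose the statement holds for some m ≥ 1, i.e. 2 | h(m). Then
h(m+1) − 4·h(m) = (2·3^(m+1) + 4·4^(m+1)) − 4·(2·3^m + 4·4^m) = (2)·3^m·(3 − 4) = (-2)·3^m. Since 2 | h(m) by the inductive hypothesis, 2 | 4·h(m); and 2 | -2 since -2 = 2·-1. Therefore 2 | h(m+1).
By the principle of mathematical induction, the result holds for all r ≥ 1.
Therefore the largest such d is 2.

d = 2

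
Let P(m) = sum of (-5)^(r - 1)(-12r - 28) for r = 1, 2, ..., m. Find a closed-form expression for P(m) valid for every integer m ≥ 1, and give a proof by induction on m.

P(m) = (-5)^m(2m + 5) - 5

We claim P(m) = (-5)^m(2m + 5) - 5 for all m ≥ 1.
Base case (m = 1): P(1) = -40, and the closed form gives -40. They agree.
For the inductive step, assume it holds for an arbitrary r ≥ 1, so P(r) = (-5)^r(2r + 5) - 5.
Then P(r+1) = P(r) + ((-5)^r(-12r - 40)) = ((-5)^r(2r + 5) - 5) + ((-5)^r(-12r - 40)).
Simplifying, P(r+1) = -10(-5)^r·r - 35(-5)^r - 5 = (-5)^(r+1)(2(r+1) + 5) - 5,
which is the closed form with m = r+1.
Hence, by induction on m, the claim holds for every m ≥ 1.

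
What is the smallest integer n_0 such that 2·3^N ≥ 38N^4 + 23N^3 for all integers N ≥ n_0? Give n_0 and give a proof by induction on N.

n_0 = 12

At N = 11: 354294 < 586971, so the inequality fails and n_0 ≥ 12. We prove 2·3^N ≥ 38N^4 + 23N^3 for all N ≥ 12.
Base case (N = 12): 2·3^N = 1062882 and 38N^4 + 23N^3 = 827712, so 1062882 ≥ 827712.
For the inductive step, assume it holds for an arbitrary m ≥ 12, so 2·3^m ≥ 38m^4 + 23m^3.
Then 2·3^(m + 1) = 3·(2·3^m) ≥ 3·(38m^4 + 23m^3).
Also, for m ≥ 12 we have 3·(38m^4 + 23m^3) ≥ 38(m+1)^4 + 23(m+1)^3, since 3·(38m^4 + 23m^3) − (38(m+1)^4 + 23(m+1)^3) = 76m^4 - 106m^3 - 297m^2 - 221m - 61, which is nonnegative for all m ≥ 12.
Combining, 2·3^(m + 1) ≥ 38(m+1)^4 + 23(m+1)^3.
By the principle of mathematical induction, the result holds for all N ≥ 12.
Hence the smallest such n_0 is 12.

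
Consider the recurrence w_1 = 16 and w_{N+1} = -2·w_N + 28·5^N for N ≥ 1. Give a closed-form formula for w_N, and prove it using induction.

w_N = -(-2)^(N + 1) + 4·5^N

Computing the first terms: w_1 = 16, w_2 = 108, w_3 = 484. This suggests w_N = -(-2)^(N + 1) + 4·5^N.
Base case (N = 1): the formula gives 16 = 16 = w_1.
For the inductive step, assume it holds for an arbitrary p ≥ 1, so w_p = -(-2)^(p + 1) + 4·5^p.
Then w_{p+1} = -2·w_p + 28·5^p = -2·(-(-2)^(p + 1) + 4·5^p) + 28·5^p = -(-2)^(p + 2) + 4·5^(p + 1) = -(-2)^((p+1) + 1) + 4·5^(p+1),
which is the claimed formula at N = p+1.
Hence, by induction on N, the claim holds for every N ≥ 1.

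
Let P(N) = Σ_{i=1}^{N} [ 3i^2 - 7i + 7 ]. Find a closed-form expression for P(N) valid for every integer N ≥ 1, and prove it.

P(N) = N(N^2 - 2N + 4)

We claim P(N) = N(N^2 - 2N + 4) for all N ≥ 1.
For the base case N = 1: P(1) = 3, and the closed form gives 3. They agree.
Inductive step: assume the claim holds for N = i, so P(i) = i(i^2 - 2i + 4).
Then P(i+1) = P(i) + (3i^2 - i + 3) = (i(i^2 - 2i + 4)) + (3i^2 - i + 3).
Simplifying, P(i+1) = (i + 1)(i^2 + 3) = (i+1)((i+1)^2 - 2(i+1) + 4),
which is the closed form with N = i+1.
By induction, the statement is established for all N ≥ 1.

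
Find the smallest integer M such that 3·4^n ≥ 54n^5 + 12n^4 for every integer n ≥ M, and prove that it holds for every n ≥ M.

At n = 10: 3145728 < 5520000, so the inequality fails and M ≥ 11. We prove 3·4^n ≥ 54n^5 + 12n^4 for all n ≥ 11.
When n = 11: 3·4^n = 12582912 and 54n^5 + 12n^4 = 8872446, so 12582912 ≥ 8872446.
Suppose the result is true for n = j, so 3·4^j ≥ 54j^5 + 12j^4.
Then 3·4^(j + 1) = 4·(3·4^j) ≥ 4·(54j^5 + 12j^4).
Also, for j ≥ 11 we have 4·(54j^5 + 12j^4) ≥ 54(j+1)^5 + 12(j+1)^4, since 4·(54j^5 + 12j^4) − (54(j+1)^5 + 12(j+1)^4) = 162j^5 - 234j^4 - 588j^3 - 612j^2 - 318j - 66, which is nonnegative for all j ≥ 11.
Combining, 3·4^(j + 1) ≥ 54(j+1)^5 + 12(j+1)^4.
By induction, the statement is established for all n ≥ 11.
Hence the smallest such M is 11.

M = 11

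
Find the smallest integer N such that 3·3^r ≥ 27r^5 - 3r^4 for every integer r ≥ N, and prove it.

At r = 14: 14348907 < 14406000, so the inequality fails and N ≥ 15. We prove 3·3^r ≥ 27r^5 - 3r^4 for all r ≥ 15.
When r = 15: 3·3^r = 43046721 and 27r^5 - 3r^4 = 20351250, so 43046721 ≥ 20351250.
Inductive step: suppose the statement holds for some k ≥ 15, so 3·3^k ≥ 27k^5 - 3k^4.
Then 3·3^(k + 1) = 3·(3·3^k) ≥ 3·(27k^5 - 3k^4).
Also, for k ≥ 15 we have 3·(27k^5 - 3k^4) ≥ 27(k+1)^5 - 3(k+1)^4, since 3·(27k^5 - 3k^4) − (27(k+1)^5 - 3(k+1)^4) = 54k^5 - 141k^4 - 258k^3 - 252k^2 - 123k - 24, which is nonnegative for all k ≥ 15.
Combining, 3·3^(k + 1) ≥ 27(k+1)^5 - 3(k+1)^4.
Hence, by induction on r, the claim holds for every r ≥ 15.
Hence the smallest such N is 15.

N = 15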